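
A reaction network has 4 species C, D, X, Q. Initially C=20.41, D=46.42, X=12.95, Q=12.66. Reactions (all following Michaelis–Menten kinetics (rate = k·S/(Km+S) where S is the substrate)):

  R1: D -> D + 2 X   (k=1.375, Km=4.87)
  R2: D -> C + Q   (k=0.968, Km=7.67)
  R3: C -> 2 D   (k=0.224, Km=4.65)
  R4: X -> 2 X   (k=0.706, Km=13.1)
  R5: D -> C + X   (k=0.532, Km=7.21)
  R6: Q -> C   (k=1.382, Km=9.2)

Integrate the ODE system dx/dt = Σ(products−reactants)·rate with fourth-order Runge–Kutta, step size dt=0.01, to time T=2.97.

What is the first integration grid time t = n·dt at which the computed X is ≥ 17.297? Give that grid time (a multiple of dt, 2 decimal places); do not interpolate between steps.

Threshold first reached at t = 1.31

RK4 with dt=0.01: 297 steps to T=2.97. Trajectory (selected grid times):
t=0.00: C=20.41 D=46.42 X=12.95 Q=12.66
t=0.33: C=21.04 D=46.11 X=14.04 Q=12.67
t=0.66: C=21.67 D=45.81 X=15.14 Q=12.68
t=0.99: C=22.30 D=45.51 X=16.23 Q=12.69
t=1.30: C=22.89 D=45.22 X=17.27 Q=12.70
t=1.31: C=22.91 D=45.21 X=17.30 Q=12.70
t=1.32: C=22.93 D=45.21 X=17.34 Q=12.70
t=1.65: C=23.55 D=44.90 X=18.44 Q=12.71
t=1.98: C=24.18 D=44.60 X=19.55 Q=12.71
t=2.31: C=24.80 D=44.31 X=20.66 Q=12.72
t=2.64: C=25.43 D=44.01 X=21.77 Q=12.73
t=2.97: C=26.06 D=43.71 X=22.89 Q=12.74
X(1.30)=17.270 < 17.297 but X(1.31)=17.303 ≥ 17.297, so the first grid time is t=1.31.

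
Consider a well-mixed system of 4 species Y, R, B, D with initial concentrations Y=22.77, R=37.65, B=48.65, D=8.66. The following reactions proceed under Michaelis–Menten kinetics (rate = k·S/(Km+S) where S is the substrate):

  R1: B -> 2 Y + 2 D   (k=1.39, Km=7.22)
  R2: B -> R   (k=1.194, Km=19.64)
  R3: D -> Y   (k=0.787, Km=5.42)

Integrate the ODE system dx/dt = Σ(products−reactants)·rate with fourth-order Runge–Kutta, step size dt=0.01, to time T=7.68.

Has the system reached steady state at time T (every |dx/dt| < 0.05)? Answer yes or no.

Steady state at T: no

RK4 with dt=0.01: 768 steps to T=7.68. Trajectory (selected grid times):
t=0.00: Y=22.77 R=37.65 B=48.65 D=8.66
t=0.85: Y=25.25 R=38.37 B=46.90 D=10.29
t=1.71: Y=27.77 R=39.09 B=45.15 D=11.90
t=2.56: Y=30.27 R=39.79 B=43.43 D=13.46
t=3.41: Y=32.77 R=40.49 B=41.73 D=15.00
t=4.27: Y=35.31 R=41.18 B=40.02 D=16.53
t=5.12: Y=37.81 R=41.86 B=38.34 D=18.01
t=5.97: Y=40.31 R=42.52 B=36.69 D=19.48
t=6.83: Y=42.84 R=43.19 B=35.03 D=20.93
t=7.68: Y=45.32 R=43.83 B=33.41 D=22.35
Rates at T: R1=1.1430, R2=0.7520, R3=0.6334
dx/dt at T (Σ net stoichiometry × rate): Y=+2.9194, R=+0.7520, B=-1.8949, D=+1.6526
Largest |dx/dt| is |+2.9194| (Y) ≥ 0.05 → not steady.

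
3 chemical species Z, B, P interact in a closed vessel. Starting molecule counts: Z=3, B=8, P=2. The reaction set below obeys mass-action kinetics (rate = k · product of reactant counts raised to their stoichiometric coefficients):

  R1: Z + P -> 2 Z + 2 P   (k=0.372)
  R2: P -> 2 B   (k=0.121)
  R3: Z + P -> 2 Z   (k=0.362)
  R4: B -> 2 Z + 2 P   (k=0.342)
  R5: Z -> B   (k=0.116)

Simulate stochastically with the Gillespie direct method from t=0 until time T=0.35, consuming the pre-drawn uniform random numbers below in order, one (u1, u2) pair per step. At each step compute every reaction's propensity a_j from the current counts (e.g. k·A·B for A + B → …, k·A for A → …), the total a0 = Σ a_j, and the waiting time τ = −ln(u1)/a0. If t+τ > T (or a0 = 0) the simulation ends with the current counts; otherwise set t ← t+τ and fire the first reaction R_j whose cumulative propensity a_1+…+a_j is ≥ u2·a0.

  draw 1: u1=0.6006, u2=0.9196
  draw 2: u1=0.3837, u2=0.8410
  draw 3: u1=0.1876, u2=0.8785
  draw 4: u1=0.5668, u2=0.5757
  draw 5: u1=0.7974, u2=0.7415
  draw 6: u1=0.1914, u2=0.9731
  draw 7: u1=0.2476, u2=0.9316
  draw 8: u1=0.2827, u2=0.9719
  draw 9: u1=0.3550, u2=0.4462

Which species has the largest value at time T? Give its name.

t=0.000: Z=3 B=8 P=2
Draw 1: a1=2.232, a2=0.242, a3=2.172, a4=2.736, a5=0.348, a0=7.730; τ=−ln(0.6006)/7.730=0.066 → t=0.066; u2·a0=0.9196·7.730=7.109; a1+…+a3=4.646 < 7.109 ≤ a1+…+a4=7.382 → R4 fires; Z=5 B=7 P=4
Draw 2: a1=7.440, a2=0.484, a3=7.240, a4=2.394, a5=0.580, a0=18.138; τ=−ln(0.3837)/18.138=0.053 → t=0.119; u2·a0=0.8410·18.138=15.254; a1+…+a3=15.164 < 15.254 ≤ a1+…+a4=17.558 → R4 fires; Z=7 B=6 P=6
Draw 3: a1=15.624, a2=0.726, a3=15.204, a4=2.052, a5=0.812, a0=34.418; τ=−ln(0.1876)/34.418=0.049 → t=0.167; u2·a0=0.8785·34.418=30.236; a1+a2=16.350 < 30.236 ≤ a1+…+a3=31.554 → R3 fires; Z=8 B=6 P=5
Draw 4: a1=14.880, a2=0.605, a3=14.480, a4=2.052, a5=0.928, a0=32.945; τ=−ln(0.5668)/32.945=0.017 → t=0.185; u2·a0=0.5757·32.945=18.966; a1+a2=15.485 < 18.966 ≤ a1+…+a3=29.965 → R3 fires; Z=9 B=6 P=4
Draw 5: a1=13.392, a2=0.484, a3=13.032, a4=2.052, a5=1.044, a0=30.004; τ=−ln(0.7974)/30.004=0.008 → t=0.192; u2·a0=0.7415·30.004=22.248; a1+a2=13.876 < 22.248 ≤ a1+…+a3=26.908 → R3 fires; Z=10 B=6 P=3
Draw 6: a1=11.160, a2=0.363, a3=10.860, a4=2.052, a5=1.160, a0=25.595; τ=−ln(0.1914)/25.595=0.065 → t=0.257; u2·a0=0.9731·25.595=24.906; a1+…+a4=24.435 < 24.906 ≤ a1+…+a5=25.595 → R5 fires; Z=9 B=7 P=3
Draw 7: a1=10.044, a2=0.363, a3=9.774, a4=2.394, a5=1.044, a0=23.619; τ=−ln(0.2476)/23.619=0.059 → t=0.316; u2·a0=0.9316·23.619=22.003; a1+…+a3=20.181 < 22.003 ≤ a1+…+a4=22.575 → R4 fires; Z=11 B=6 P=5
Draw 8: a1=20.460, a2=0.605, a3=19.910, a4=2.052, a5=1.276, a0=44.303; τ=−ln(0.2827)/44.303=0.029 → t=0.344; u2·a0=0.9719·44.303=43.058; a1+…+a4=43.027 < 43.058 ≤ a1+…+a5=44.303 → R5 fires; Z=10 B=7 P=5
Draw 9: a1=18.600, a2=0.605, a3=18.100, a4=2.394, a5=1.160, a0=40.859; τ=−ln(0.3550)/40.859=0.025 → t=0.370 > T=0.35: stop.
At T=0.35: Z=10 B=7 P=5; the largest is Z.

Dominant species at T: Z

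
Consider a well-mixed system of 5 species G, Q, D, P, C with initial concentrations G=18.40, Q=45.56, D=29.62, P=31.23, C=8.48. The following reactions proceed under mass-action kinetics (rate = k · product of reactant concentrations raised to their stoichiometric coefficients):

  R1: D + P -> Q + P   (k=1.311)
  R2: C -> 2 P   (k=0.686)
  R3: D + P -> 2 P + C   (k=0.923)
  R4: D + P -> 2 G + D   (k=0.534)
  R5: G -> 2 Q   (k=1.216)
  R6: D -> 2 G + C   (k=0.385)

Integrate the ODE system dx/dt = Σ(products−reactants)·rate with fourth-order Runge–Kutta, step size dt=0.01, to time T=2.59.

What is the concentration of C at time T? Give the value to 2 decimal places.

C at T = 3.54

RK4 with dt=0.01: 259 steps to T=2.59. Trajectory (selected grid times):
t=0.00: G=18.40 Q=45.56 D=29.62 P=31.23 C=8.48
t=0.29: G=23.21 Q=82.01 D=0.00 P=43.68 C=17.14
t=0.58: G=16.31 Q=95.81 D=0.00 P=49.87 C=14.05
t=0.86: G=11.60 Q=105.22 D=0.00 P=54.78 C=11.60
t=1.15: G=8.16 Q=112.12 D=0.00 P=58.97 C=9.50
t=1.44: G=5.73 Q=116.97 D=0.00 P=62.39 C=7.79
t=1.73: G=4.03 Q=120.37 D=0.00 P=65.20 C=6.38
t=2.01: G=2.87 Q=122.70 D=0.00 P=67.44 C=5.27
t=2.30: G=2.01 Q=124.40 D=0.00 P=69.34 C=4.32
t=2.59: G=1.42 Q=125.60 D=0.00 P=70.89 C=3.54
Read off C at T=2.59: 3.54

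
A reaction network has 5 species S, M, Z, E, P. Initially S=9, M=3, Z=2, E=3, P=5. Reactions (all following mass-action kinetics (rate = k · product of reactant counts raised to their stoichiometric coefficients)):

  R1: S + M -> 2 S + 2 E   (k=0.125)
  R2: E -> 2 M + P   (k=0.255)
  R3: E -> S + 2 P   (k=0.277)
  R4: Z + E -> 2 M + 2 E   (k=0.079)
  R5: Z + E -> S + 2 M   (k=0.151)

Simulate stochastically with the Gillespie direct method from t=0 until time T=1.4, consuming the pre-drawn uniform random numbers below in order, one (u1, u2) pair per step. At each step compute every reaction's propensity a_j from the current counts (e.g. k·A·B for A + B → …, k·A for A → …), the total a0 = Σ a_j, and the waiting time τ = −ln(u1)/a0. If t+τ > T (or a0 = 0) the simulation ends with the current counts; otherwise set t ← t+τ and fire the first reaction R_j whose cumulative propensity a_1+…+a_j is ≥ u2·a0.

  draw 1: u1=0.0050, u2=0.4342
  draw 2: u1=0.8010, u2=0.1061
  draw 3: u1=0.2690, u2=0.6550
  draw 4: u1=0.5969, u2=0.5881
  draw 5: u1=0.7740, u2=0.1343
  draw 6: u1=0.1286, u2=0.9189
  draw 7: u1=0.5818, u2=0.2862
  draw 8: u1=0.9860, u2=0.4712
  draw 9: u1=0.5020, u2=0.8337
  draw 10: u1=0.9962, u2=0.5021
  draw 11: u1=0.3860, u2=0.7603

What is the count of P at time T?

P at T = 8

t=0.000: S=9 M=3 Z=2 E=3 P=5
Draw 1: a1=3.375, a2=0.765, a3=0.831, a4=0.474, a5=0.906, a0=6.351; τ=−ln(0.0050)/6.351=0.834 → t=0.834; u2·a0=0.4342·6.351=2.758 ≤ a1=3.375 → R1 fires; S=10 M=2 Z=2 E=5 P=5
Draw 2: a1=2.500, a2=1.275, a3=1.385, a4=0.790, a5=1.510, a0=7.460; τ=−ln(0.8010)/7.460=0.030 → t=0.864; u2·a0=0.1061·7.460=0.792 ≤ a1=2.500 → R1 fires; S=11 M=1 Z=2 E=7 P=5
Draw 3: a1=1.375, a2=1.785, a3=1.939, a4=1.106, a5=2.114, a0=8.319; τ=−ln(0.2690)/8.319=0.158 → t=1.022; u2·a0=0.6550·8.319=5.449; a1+…+a3=5.099 < 5.449 ≤ a1+…+a4=6.205 → R4 fires; S=11 M=3 Z=1 E=8 P=5
Draw 4: a1=4.125, a2=2.040, a3=2.216, a4=0.632, a5=1.208, a0=10.221; τ=−ln(0.5969)/10.221=0.050 → t=1.072; u2·a0=0.5881·10.221=6.011; a1=4.125 < 6.011 ≤ a1+a2=6.165 → R2 fires; S=11 M=5 Z=1 E=7 P=6
Draw 5: a1=6.875, a2=1.785, a3=1.939, a4=0.553, a5=1.057, a0=12.209; τ=−ln(0.7740)/12.209=0.021 → t=1.093; u2·a0=0.1343·12.209=1.640 ≤ a1=6.875 → R1 fires; S=12 M=4 Z=1 E=9 P=6
Draw 6: a1=6.000, a2=2.295, a3=2.493, a4=0.711, a5=1.359, a0=12.858; τ=−ln(0.1286)/12.858=0.160 → t=1.253; u2·a0=0.9189·12.858=11.815; a1+…+a4=11.499 < 11.815 ≤ a1+…+a5=12.858 → R5 fires; S=13 M=6 Z=0 E=8 P=6
Draw 7: a1=9.750, a2=2.040, a3=2.216, a4=0.000, a5=0.000, a0=14.006; τ=−ln(0.5818)/14.006=0.039 → t=1.291; u2·a0=0.2862·14.006=4.009 ≤ a1=9.750 → R1 fires; S=14 M=5 Z=0 E=10 P=6
Draw 8: a1=8.750, a2=2.550, a3=2.770, a4=0.000, a5=0.000, a0=14.070; τ=−ln(0.9860)/14.070=0.001 → t=1.292; u2·a0=0.4712·14.070=6.630 ≤ a1=8.750 → R1 fires; S=15 M=4 Z=0 E=12 P=6
Draw 9: a1=7.500, a2=3.060, a3=3.324, a4=0.000, a5=0.000, a0=13.884; τ=−ln(0.5020)/13.884=0.050 → t=1.342; u2·a0=0.8337·13.884=11.575; a1+a2=10.560 < 11.575 ≤ a1+…+a3=13.884 → R3 fires; S=16 M=4 Z=0 E=11 P=8
Draw 10: a1=8.000, a2=2.805, a3=3.047, a4=0.000, a5=0.000, a0=13.852; τ=−ln(0.9962)/13.852=0.000 → t=1.342; u2·a0=0.5021·13.852=6.955 ≤ a1=8.000 → R1 fires; S=17 M=3 Z=0 E=13 P=8
Draw 11: a1=6.375, a2=3.315, a3=3.601, a4=0.000, a5=0.000, a0=13.291; τ=−ln(0.3860)/13.291=0.072 → t=1.414 > T=1.4: stop.
Read off P at T=1.4: 8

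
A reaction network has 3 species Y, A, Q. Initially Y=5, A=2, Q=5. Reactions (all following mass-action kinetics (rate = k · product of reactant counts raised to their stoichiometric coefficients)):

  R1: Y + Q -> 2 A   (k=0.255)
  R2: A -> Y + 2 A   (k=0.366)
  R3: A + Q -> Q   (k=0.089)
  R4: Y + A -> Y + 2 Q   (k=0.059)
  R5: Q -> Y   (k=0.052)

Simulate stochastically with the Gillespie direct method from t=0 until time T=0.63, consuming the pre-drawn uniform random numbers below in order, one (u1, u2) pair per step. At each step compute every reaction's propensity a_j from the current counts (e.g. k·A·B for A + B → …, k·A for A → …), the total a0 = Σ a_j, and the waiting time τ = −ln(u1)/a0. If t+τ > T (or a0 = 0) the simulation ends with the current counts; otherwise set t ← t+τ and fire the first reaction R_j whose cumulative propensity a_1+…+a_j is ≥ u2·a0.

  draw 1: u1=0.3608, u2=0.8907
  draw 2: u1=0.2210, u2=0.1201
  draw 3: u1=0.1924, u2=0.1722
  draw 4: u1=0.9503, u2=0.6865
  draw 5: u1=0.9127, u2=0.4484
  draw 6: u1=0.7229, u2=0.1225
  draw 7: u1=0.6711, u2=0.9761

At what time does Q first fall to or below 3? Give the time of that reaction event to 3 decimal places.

t=0.000: Y=5 A=2 Q=5
Draw 1: a1=6.375, a2=0.732, a3=0.890, a4=0.590, a5=0.260, a0=8.847; τ=−ln(0.3608)/8.847=0.115 → t=0.115; u2·a0=0.8907·8.847=7.880; a1+a2=7.107 < 7.880 ≤ a1+…+a3=7.997 → R3 fires; Y=5 A=1 Q=5
Draw 2: a1=6.375, a2=0.366, a3=0.445, a4=0.295, a5=0.260, a0=7.741; τ=−ln(0.2210)/7.741=0.195 → t=0.310; u2·a0=0.1201·7.741=0.930 ≤ a1=6.375 → R1 fires; Y=4 A=3 Q=4
Draw 3: a1=4.080, a2=1.098, a3=1.068, a4=0.708, a5=0.208, a0=7.162; τ=−ln(0.1924)/7.162=0.230 → t=0.540; u2·a0=0.1722·7.162=1.233 ≤ a1=4.080 → R1 fires; Y=3 A=5 Q=3
Draw 4: a1=2.295, a2=1.830, a3=1.335, a4=0.885, a5=0.156, a0=6.501; τ=−ln(0.9503)/6.501=0.008 → t=0.548; u2·a0=0.6865·6.501=4.463; a1+a2=4.125 < 4.463 ≤ a1+…+a3=5.460 → R3 fires; Y=3 A=4 Q=3
Draw 5: a1=2.295, a2=1.464, a3=1.068, a4=0.708, a5=0.156, a0=5.691; τ=−ln(0.9127)/5.691=0.016 → t=0.564; u2·a0=0.4484·5.691=2.552; a1=2.295 < 2.552 ≤ a1+a2=3.759 → R2 fires; Y=4 A=5 Q=3
Draw 6: a1=3.060, a2=1.830, a3=1.335, a4=1.180, a5=0.156, a0=7.561; τ=−ln(0.7229)/7.561=0.043 → t=0.607; u2·a0=0.1225·7.561=0.926 ≤ a1=3.060 → R1 fires; Y=3 A=7 Q=2
Draw 7: a1=1.530, a2=2.562, a3=1.246, a4=1.239, a5=0.104, a0=6.681; τ=−ln(0.6711)/6.681=0.060 → t=0.667 > T=0.63: stop.
Q first becomes ≤ 3 when it reaches 3 at the event at t=0.540.

Threshold first reached at t = 0.540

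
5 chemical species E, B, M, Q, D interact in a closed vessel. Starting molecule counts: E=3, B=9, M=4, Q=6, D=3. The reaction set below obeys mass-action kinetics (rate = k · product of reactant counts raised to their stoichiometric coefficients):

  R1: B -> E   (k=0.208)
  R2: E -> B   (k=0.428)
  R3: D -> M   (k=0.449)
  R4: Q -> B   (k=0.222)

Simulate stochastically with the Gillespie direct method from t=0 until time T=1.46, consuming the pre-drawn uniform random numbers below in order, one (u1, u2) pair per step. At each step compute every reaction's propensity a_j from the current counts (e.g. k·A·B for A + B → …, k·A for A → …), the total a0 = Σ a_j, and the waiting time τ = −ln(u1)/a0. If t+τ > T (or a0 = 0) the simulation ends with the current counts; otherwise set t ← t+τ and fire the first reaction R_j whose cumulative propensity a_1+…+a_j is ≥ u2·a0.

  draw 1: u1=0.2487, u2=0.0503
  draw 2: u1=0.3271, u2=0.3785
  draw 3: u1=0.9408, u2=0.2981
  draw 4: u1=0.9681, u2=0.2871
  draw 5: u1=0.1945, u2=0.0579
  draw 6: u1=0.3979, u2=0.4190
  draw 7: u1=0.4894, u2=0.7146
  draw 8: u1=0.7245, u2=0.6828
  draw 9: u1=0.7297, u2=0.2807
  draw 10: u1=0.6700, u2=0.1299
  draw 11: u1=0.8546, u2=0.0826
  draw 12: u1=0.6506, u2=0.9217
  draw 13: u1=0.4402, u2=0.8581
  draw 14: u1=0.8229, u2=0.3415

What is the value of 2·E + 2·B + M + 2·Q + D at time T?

Check how each reaction changes W = 2·E + 2·B + M + 2·Q + D (weight of products minus weight of reactants):
R1: B -> E: (2·1) − (2·1) = 2 − 2 = 0
R2: E -> B: (2·1) − (2·1) = 2 − 2 = 0
R3: D -> M: (1·1) − (1·1) = 1 − 1 = 0
R4: Q -> B: (2·1) − (2·1) = 2 − 2 = 0
Every reaction leaves W unchanged, so W is conserved and no simulation is needed: W(T) = W(0) = 2·3 + 2·9 + 4 + 2·6 + 3 = 43

Value at T = 43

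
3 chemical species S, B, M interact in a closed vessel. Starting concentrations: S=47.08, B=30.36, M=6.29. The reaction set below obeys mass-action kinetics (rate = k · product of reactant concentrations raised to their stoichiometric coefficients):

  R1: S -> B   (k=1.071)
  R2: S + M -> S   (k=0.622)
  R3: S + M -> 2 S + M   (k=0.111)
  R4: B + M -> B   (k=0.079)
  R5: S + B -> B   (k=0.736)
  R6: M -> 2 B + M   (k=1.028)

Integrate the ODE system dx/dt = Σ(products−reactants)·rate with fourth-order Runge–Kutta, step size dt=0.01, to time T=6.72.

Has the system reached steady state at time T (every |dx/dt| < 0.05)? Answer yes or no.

RK4 with dt=0.01: 672 steps to T=6.72. Trajectory (selected grid times):
t=0.00: S=47.08 B=30.36 M=6.29
t=0.75: S=0.00 B=33.97 M=0.26
t=1.49: S=0.00 B=34.14 M=0.04
t=2.24: S=0.00 B=34.16 M=0.00
t=2.99: S=0.00 B=34.16 M=0.00
t=3.73: S=0.00 B=34.16 M=0.00
t=4.48: S=0.00 B=34.16 M=0.00
t=5.23: S=0.00 B=34.16 M=0.00
t=5.97: S=0.00 B=34.16 M=0.00
t=6.72: S=0.00 B=34.16 M=0.00
Rates at T: R1=0.0000, R2=0.0000, R3=0.0000, R4=0.0000, R5=0.0000, R6=0.0000
dx/dt at T (Σ net stoichiometry × rate): S=-0.0000, B=+0.0000, M=-0.0000
Largest |dx/dt| is |-0.0000| (M) < 0.05 → steady.

Steady state at T: yes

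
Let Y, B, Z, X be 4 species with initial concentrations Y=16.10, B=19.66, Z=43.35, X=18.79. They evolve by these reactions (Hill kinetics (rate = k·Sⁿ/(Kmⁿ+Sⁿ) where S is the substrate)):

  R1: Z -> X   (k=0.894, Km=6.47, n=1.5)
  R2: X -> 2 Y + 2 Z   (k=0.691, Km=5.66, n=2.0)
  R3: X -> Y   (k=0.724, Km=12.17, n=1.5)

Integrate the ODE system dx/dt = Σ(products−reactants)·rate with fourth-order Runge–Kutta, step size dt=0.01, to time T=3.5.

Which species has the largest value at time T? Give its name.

RK4 with dt=0.01: 350 steps to T=3.5. Trajectory (selected grid times):
t=0.00: Y=16.10 B=19.66 Z=43.35 X=18.79
t=0.39: Y=16.78 B=19.66 Z=43.51 X=18.69
t=0.78: Y=17.46 B=19.66 Z=43.68 X=18.59
t=1.17: Y=18.13 B=19.66 Z=43.84 X=18.48
t=1.56: Y=18.81 B=19.66 Z=44.00 X=18.38
t=1.94: Y=19.47 B=19.66 Z=44.16 X=18.29
t=2.33: Y=20.14 B=19.66 Z=44.32 X=18.19
t=2.72: Y=20.82 B=19.66 Z=44.48 X=18.09
t=3.11: Y=21.49 B=19.66 Z=44.64 X=18.00
t=3.50: Y=22.16 B=19.66 Z=44.80 X=17.90
At T=3.5: Y=22.16 B=19.66 Z=44.80 X=17.90; the largest is Z.

Dominant species at T: Z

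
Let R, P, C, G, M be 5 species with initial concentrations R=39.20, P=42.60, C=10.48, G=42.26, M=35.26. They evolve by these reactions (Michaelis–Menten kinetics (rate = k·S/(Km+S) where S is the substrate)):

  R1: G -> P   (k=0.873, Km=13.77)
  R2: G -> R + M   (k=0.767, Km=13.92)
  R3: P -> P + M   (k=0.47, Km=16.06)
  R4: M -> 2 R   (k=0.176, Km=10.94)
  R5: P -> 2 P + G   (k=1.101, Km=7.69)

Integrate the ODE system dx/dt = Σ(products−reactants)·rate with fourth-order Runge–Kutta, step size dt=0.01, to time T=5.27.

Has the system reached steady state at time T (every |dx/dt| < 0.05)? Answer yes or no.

RK4 with dt=0.01: 527 steps to T=5.27. Trajectory (selected grid times):
t=0.00: R=39.20 P=42.60 C=10.48 G=42.26 M=35.26
t=0.59: R=39.70 P=43.54 C=10.48 G=42.08 M=35.72
t=1.17: R=40.19 P=44.46 C=10.48 G=41.91 M=36.18
t=1.76: R=40.69 P=45.41 C=10.48 G=41.74 M=36.64
t=2.34: R=41.18 P=46.33 C=10.48 G=41.57 M=37.10
t=2.93: R=41.68 P=47.28 C=10.48 G=41.40 M=37.56
t=3.51: R=42.17 P=48.21 C=10.48 G=41.24 M=38.02
t=4.10: R=42.67 P=49.16 C=10.48 G=41.08 M=38.49
t=4.68: R=43.16 P=50.09 C=10.48 G=40.92 M=38.95
t=5.27: R=43.66 P=51.04 C=10.48 G=40.76 M=39.41
Rates at T: R1=0.6526, R2=0.5717, R3=0.3575, R4=0.1378, R5=0.9568
dx/dt at T (Σ net stoichiometry × rate): R=+0.8473, P=+1.6094, C=+0.0000, G=-0.2675, M=+0.7915
Largest |dx/dt| is |+1.6094| (P) ≥ 0.05 → not steady.

Steady state at T: no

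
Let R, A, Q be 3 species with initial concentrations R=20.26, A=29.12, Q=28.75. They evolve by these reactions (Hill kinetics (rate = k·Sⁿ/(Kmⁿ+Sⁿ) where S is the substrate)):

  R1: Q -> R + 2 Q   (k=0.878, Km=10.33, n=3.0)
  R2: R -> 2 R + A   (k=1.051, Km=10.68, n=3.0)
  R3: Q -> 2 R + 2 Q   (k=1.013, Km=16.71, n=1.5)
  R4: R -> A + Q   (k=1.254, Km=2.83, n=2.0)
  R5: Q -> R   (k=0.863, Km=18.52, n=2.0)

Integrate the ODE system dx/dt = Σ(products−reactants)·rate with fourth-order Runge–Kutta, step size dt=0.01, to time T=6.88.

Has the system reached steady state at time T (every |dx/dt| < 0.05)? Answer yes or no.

RK4 with dt=0.01: 688 steps to T=6.88. Trajectory (selected grid times):
t=0.00: R=20.26 A=29.12 Q=28.75
t=0.76: R=22.22 A=30.76 Q=30.40
t=1.53: R=24.27 A=32.45 Q=32.07
t=2.29: R=26.35 A=34.14 Q=33.72
t=3.06: R=28.50 A=35.86 Q=35.41
t=3.82: R=30.67 A=37.56 Q=37.07
t=4.59: R=32.89 A=39.30 Q=38.76
t=5.35: R=35.12 A=41.02 Q=40.42
t=6.12: R=37.41 A=42.77 Q=42.12
t=6.88: R=39.70 A=44.50 Q=43.79
Rates at T: R1=0.8666, R2=1.0309, R3=0.8198, R4=1.2477, R5=0.7321
dx/dt at T (Σ net stoichiometry × rate): R=+3.0215, A=+2.2786, Q=+2.2020
Largest |dx/dt| is |+3.0215| (R) ≥ 0.05 → not steady.

Steady state at T: no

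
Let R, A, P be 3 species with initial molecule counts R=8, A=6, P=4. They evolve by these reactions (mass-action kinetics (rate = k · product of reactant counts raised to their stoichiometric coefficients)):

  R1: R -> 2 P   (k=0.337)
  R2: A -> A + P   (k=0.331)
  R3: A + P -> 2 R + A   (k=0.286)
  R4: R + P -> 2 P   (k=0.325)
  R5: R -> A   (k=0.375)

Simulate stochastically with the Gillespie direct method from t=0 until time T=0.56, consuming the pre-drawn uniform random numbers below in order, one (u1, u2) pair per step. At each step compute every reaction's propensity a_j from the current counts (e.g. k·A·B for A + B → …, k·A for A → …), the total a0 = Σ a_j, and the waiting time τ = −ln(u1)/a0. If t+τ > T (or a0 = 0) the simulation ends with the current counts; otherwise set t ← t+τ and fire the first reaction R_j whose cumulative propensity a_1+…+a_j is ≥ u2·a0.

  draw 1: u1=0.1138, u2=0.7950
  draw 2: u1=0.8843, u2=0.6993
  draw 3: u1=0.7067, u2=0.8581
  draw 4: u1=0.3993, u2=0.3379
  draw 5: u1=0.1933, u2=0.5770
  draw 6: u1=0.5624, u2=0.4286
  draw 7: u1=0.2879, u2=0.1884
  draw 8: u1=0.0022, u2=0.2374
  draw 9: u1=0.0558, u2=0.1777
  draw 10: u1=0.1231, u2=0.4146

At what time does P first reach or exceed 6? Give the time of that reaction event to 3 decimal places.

t=0.000: R=8 A=6 P=4
Draw 1: a1=2.696, a2=1.986, a3=6.864, a4=10.400, a5=3.000, a0=24.946; τ=−ln(0.1138)/24.946=0.087 → t=0.087; u2·a0=0.7950·24.946=19.832; a1+…+a3=11.546 < 19.832 ≤ a1+…+a4=21.946 → R4 fires; R=7 A=6 P=5
Draw 2: a1=2.359, a2=1.986, a3=8.580, a4=11.375, a5=2.625, a0=26.925; τ=−ln(0.8843)/26.925=0.005 → t=0.092; u2·a0=0.6993·26.925=18.829; a1+…+a3=12.925 < 18.829 ≤ a1+…+a4=24.300 → R4 fires; R=6 A=6 P=6
Draw 3: a1=2.022, a2=1.986, a3=10.296, a4=11.700, a5=2.250, a0=28.254; τ=−ln(0.7067)/28.254=0.012 → t=0.104; u2·a0=0.8581·28.254=24.245; a1+…+a3=14.304 < 24.245 ≤ a1+…+a4=26.004 → R4 fires; R=5 A=6 P=7
Draw 4: a1=1.685, a2=1.986, a3=12.012, a4=11.375, a5=1.875, a0=28.933; τ=−ln(0.3993)/28.933=0.032 → t=0.136; u2·a0=0.3379·28.933=9.776; a1+a2=3.671 < 9.776 ≤ a1+…+a3=15.683 → R3 fires; R=7 A=6 P=6
Draw 5: a1=2.359, a2=1.986, a3=10.296, a4=13.650, a5=2.625, a0=30.916; τ=−ln(0.1933)/30.916=0.053 → t=0.189; u2·a0=0.5770·30.916=17.839; a1+…+a3=14.641 < 17.839 ≤ a1+…+a4=28.291 → R4 fires; R=6 A=6 P=7
Draw 6: a1=2.022, a2=1.986, a3=12.012, a4=13.650, a5=2.250, a0=31.920; τ=−ln(0.5624)/31.920=0.018 → t=0.207; u2·a0=0.4286·31.920=13.681; a1+a2=4.008 < 13.681 ≤ a1+…+a3=16.020 → R3 fires; R=8 A=6 P=6
Draw 7: a1=2.696, a2=1.986, a3=10.296, a4=15.600, a5=3.000, a0=33.578; τ=−ln(0.2879)/33.578=0.037 → t=0.244; u2·a0=0.1884·33.578=6.326; a1+a2=4.682 < 6.326 ≤ a1+…+a3=14.978 → R3 fires; R=10 A=6 P=5
Draw 8: a1=3.370, a2=1.986, a3=8.580, a4=16.250, a5=3.750, a0=33.936; τ=−ln(0.0022)/33.936=0.180 → t=0.424; u2·a0=0.2374·33.936=8.056; a1+a2=5.356 < 8.056 ≤ a1+…+a3=13.936 → R3 fires; R=12 A=6 P=4
Draw 9: a1=4.044, a2=1.986, a3=6.864, a4=15.600, a5=4.500, a0=32.994; τ=−ln(0.0558)/32.994=0.087 → t=0.512; u2·a0=0.1777·32.994=5.863; a1=4.044 < 5.863 ≤ a1+a2=6.030 → R2 fires; R=12 A=6 P=5
Draw 10: a1=4.044, a2=1.986, a3=8.580, a4=19.500, a5=4.500, a0=38.610; τ=−ln(0.1231)/38.610=0.054 → t=0.566 > T=0.56: stop.
P first becomes ≥ 6 when it reaches 6 at the event at t=0.092.

Threshold first reached at t = 0.092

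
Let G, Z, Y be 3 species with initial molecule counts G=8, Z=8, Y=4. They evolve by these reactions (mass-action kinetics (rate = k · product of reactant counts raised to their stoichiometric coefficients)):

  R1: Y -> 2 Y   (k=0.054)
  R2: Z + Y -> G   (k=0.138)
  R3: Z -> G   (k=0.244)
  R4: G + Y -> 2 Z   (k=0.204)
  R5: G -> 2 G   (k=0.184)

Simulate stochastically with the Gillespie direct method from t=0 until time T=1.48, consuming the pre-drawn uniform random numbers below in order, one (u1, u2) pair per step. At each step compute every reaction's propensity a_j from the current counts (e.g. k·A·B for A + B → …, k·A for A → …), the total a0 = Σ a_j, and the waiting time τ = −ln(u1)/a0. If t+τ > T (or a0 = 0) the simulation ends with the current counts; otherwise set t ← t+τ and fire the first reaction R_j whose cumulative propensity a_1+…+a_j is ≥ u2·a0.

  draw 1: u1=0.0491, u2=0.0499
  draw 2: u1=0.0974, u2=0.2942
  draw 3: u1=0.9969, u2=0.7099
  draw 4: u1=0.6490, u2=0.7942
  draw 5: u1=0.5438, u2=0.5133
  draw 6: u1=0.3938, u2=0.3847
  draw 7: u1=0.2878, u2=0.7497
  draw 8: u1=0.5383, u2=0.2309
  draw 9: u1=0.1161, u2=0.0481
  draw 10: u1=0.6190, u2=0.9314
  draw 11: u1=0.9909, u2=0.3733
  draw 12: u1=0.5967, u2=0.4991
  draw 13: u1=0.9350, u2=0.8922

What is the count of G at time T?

G at T = 16

t=0.000: G=8 Z=8 Y=4
Draw 1: a1=0.216, a2=4.416, a3=1.952, a4=6.528, a5=1.472, a0=14.584; τ=−ln(0.0491)/14.584=0.207 → t=0.207; u2·a0=0.0499·14.584=0.728; a1=0.216 < 0.728 ≤ a1+a2=4.632 → R2 fires; G=9 Z=7 Y=3
Draw 2: a1=0.162, a2=2.898, a3=1.708, a4=5.508, a5=1.656, a0=11.932; τ=−ln(0.0974)/11.932=0.195 → t=0.402; u2·a0=0.2942·11.932=3.510; a1+a2=3.060 < 3.510 ≤ a1+…+a3=4.768 → R3 fires; G=10 Z=6 Y=3
Draw 3: a1=0.162, a2=2.484, a3=1.464, a4=6.120, a5=1.840, a0=12.070; τ=−ln(0.9969)/12.070=0.000 → t=0.402; u2·a0=0.7099·12.070=8.568; a1+…+a3=4.110 < 8.568 ≤ a1+…+a4=10.230 → R4 fires; G=9 Z=8 Y=2
Draw 4: a1=0.108, a2=2.208, a3=1.952, a4=3.672, a5=1.656, a0=9.596; τ=−ln(0.6490)/9.596=0.045 → t=0.447; u2·a0=0.7942·9.596=7.621; a1+…+a3=4.268 < 7.621 ≤ a1+…+a4=7.940 → R4 fires; G=8 Z=10 Y=1
Draw 5: a1=0.054, a2=1.380, a3=2.440, a4=1.632, a5=1.472, a0=6.978; τ=−ln(0.5438)/6.978=0.087 → t=0.534; u2·a0=0.5133·6.978=3.582; a1+a2=1.434 < 3.582 ≤ a1+…+a3=3.874 → R3 fires; G=9 Z=9 Y=1
Draw 6: a1=0.054, a2=1.242, a3=2.196, a4=1.836, a5=1.656, a0=6.984; τ=−ln(0.3938)/6.984=0.133 → t=0.668; u2·a0=0.3847·6.984=2.687; a1+a2=1.296 < 2.687 ≤ a1+…+a3=3.492 → R3 fires; G=10 Z=8 Y=1
Draw 7: a1=0.054, a2=1.104, a3=1.952, a4=2.040, a5=1.840, a0=6.990; τ=−ln(0.2878)/6.990=0.178 → t=0.846; u2·a0=0.7497·6.990=5.240; a1+…+a4=5.150 < 5.240 ≤ a1+…+a5=6.990 → R5 fires; G=11 Z=8 Y=1
Draw 8: a1=0.054, a2=1.104, a3=1.952, a4=2.244, a5=2.024, a0=7.378; τ=−ln(0.5383)/7.378=0.084 → t=0.930; u2·a0=0.2309·7.378=1.704; a1+a2=1.158 < 1.704 ≤ a1+…+a3=3.110 → R3 fires; G=12 Z=7 Y=1
Draw 9: a1=0.054, a2=0.966, a3=1.708, a4=2.448, a5=2.208, a0=7.384; τ=−ln(0.1161)/7.384=0.292 → t=1.222; u2·a0=0.0481·7.384=0.355; a1=0.054 < 0.355 ≤ a1+a2=1.020 → R2 fires; G=13 Z=6 Y=0
Draw 10: a1=0.000, a2=0.000, a3=1.464, a4=0.000, a5=2.392, a0=3.856; τ=−ln(0.6190)/3.856=0.124 → t=1.346; u2·a0=0.9314·3.856=3.591; a1+…+a4=1.464 < 3.591 ≤ a1+…+a5=3.856 → R5 fires; G=14 Z=6 Y=0
Draw 11: a1=0.000, a2=0.000, a3=1.464, a4=0.000, a5=2.576, a0=4.040; τ=−ln(0.9909)/4.040=0.002 → t=1.348; u2·a0=0.3733·4.040=1.508; a1+…+a4=1.464 < 1.508 ≤ a1+…+a5=4.040 → R5 fires; G=15 Z=6 Y=0
Draw 12: a1=0.000, a2=0.000, a3=1.464, a4=0.000, a5=2.760, a0=4.224; τ=−ln(0.5967)/4.224=0.122 → t=1.471; u2·a0=0.4991·4.224=2.108; a1+…+a4=1.464 < 2.108 ≤ a1+…+a5=4.224 → R5 fires; G=16 Z=6 Y=0
Draw 13: a1=0.000, a2=0.000, a3=1.464, a4=0.000, a5=2.944, a0=4.408; τ=−ln(0.9350)/4.408=0.015 → t=1.486 > T=1.48: stop.
Read off G at T=1.48: 16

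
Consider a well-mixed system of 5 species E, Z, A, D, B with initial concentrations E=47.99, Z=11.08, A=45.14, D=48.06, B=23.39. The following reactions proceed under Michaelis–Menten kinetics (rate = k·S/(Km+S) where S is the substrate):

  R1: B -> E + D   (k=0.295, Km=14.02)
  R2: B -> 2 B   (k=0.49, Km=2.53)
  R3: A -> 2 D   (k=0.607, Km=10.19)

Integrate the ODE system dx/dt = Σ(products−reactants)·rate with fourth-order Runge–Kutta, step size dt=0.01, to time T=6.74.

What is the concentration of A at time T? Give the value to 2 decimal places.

A at T = 41.83

RK4 with dt=0.01: 674 steps to T=6.74. Trajectory (selected grid times):
t=0.00: E=47.99 Z=11.08 A=45.14 D=48.06 B=23.39
t=0.75: E=48.13 Z=11.08 A=44.77 D=48.94 B=23.58
t=1.50: E=48.27 Z=11.08 A=44.40 D=49.82 B=23.78
t=2.25: E=48.41 Z=11.08 A=44.03 D=50.70 B=23.97
t=3.00: E=48.55 Z=11.08 A=43.66 D=51.58 B=24.16
t=3.74: E=48.69 Z=11.08 A=43.30 D=52.44 B=24.35
t=4.49: E=48.83 Z=11.08 A=42.93 D=53.32 B=24.54
t=5.24: E=48.97 Z=11.08 A=42.56 D=54.20 B=24.74
t=5.99: E=49.11 Z=11.08 A=42.19 D=55.07 B=24.93
t=6.74: E=49.25 Z=11.08 A=41.83 D=55.95 B=25.12
Read off A at T=6.74: 41.83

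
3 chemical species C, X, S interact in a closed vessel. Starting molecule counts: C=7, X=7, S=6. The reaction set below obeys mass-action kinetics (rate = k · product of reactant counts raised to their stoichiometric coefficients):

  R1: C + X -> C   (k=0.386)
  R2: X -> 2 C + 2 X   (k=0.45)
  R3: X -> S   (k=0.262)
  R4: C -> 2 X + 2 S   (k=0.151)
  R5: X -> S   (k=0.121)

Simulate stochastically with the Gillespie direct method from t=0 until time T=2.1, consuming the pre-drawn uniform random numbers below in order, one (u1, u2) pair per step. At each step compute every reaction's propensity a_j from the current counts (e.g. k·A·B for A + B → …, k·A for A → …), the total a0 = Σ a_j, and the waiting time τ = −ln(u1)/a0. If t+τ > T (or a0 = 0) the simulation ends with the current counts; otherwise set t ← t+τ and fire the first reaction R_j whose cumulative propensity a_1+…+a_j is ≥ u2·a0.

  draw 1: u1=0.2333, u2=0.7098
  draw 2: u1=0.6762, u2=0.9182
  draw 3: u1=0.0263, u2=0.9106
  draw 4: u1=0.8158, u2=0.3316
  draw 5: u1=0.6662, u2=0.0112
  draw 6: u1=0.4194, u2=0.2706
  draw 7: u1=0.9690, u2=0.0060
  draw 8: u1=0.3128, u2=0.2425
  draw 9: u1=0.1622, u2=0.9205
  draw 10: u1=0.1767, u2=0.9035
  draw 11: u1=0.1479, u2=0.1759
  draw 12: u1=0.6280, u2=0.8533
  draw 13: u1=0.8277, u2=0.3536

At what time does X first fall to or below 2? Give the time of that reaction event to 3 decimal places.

Threshold first reached at t = 0.316

t=0.000: C=7 X=7 S=6
Draw 1: a1=18.914, a2=3.150, a3=1.834, a4=1.057, a5=0.847, a0=25.802; τ=−ln(0.2333)/25.802=0.056 → t=0.056; u2·a0=0.7098·25.802=18.314 ≤ a1=18.914 → R1 fires; C=7 X=6 S=6
Draw 2: a1=16.212, a2=2.700, a3=1.572, a4=1.057, a5=0.726, a0=22.267; τ=−ln(0.6762)/22.267=0.018 → t=0.074; u2·a0=0.9182·22.267=20.446; a1+a2=18.912 < 20.446 ≤ a1+…+a3=20.484 → R3 fires; C=7 X=5 S=7
Draw 3: a1=13.510, a2=2.250, a3=1.310, a4=1.057, a5=0.605, a0=18.732; τ=−ln(0.0263)/18.732=0.194 → t=0.268; u2·a0=0.9106·18.732=17.057; a1+a2=15.760 < 17.057 ≤ a1+…+a3=17.070 → R3 fires; C=7 X=4 S=8
Draw 4: a1=10.808, a2=1.800, a3=1.048, a4=1.057, a5=0.484, a0=15.197; τ=−ln(0.8158)/15.197=0.013 → t=0.282; u2·a0=0.3316·15.197=5.039 ≤ a1=10.808 → R1 fires; C=7 X=3 S=8
Draw 5: a1=8.106, a2=1.350, a3=0.786, a4=1.057, a5=0.363, a0=11.662; τ=−ln(0.6662)/11.662=0.035 → t=0.316; u2·a0=0.0112·11.662=0.131 ≤ a1=8.106 → R1 fires; C=7 X=2 S=8
Draw 6: a1=5.404, a2=0.900, a3=0.524, a4=1.057, a5=0.242, a0=8.127; τ=−ln(0.4194)/8.127=0.107 → t=0.423; u2·a0=0.2706·8.127=2.199 ≤ a1=5.404 → R1 fires; C=7 X=1 S=8
Draw 7: a1=2.702, a2=0.450, a3=0.262, a4=1.057, a5=0.121, a0=4.592; τ=−ln(0.9690)/4.592=0.007 → t=0.430; u2·a0=0.0060·4.592=0.028 ≤ a1=2.702 → R1 fires; C=7 X=0 S=8
Draw 8: a1=0.000, a2=0.000, a3=0.000, a4=1.057, a5=0.000, a0=1.057; τ=−ln(0.3128)/1.057=1.100 → t=1.530; u2·a0=0.2425·1.057=0.256; a1+…+a3=0.000 < 0.256 ≤ a1+…+a4=1.057 → R4 fires; C=6 X=2 S=10
Draw 9: a1=4.632, a2=0.900, a3=0.524, a4=0.906, a5=0.242, a0=7.204; τ=−ln(0.1622)/7.204=0.252 → t=1.782; u2·a0=0.9205·7.204=6.631; a1+…+a3=6.056 < 6.631 ≤ a1+…+a4=6.962 → R4 fires; C=5 X=4 S=12
Draw 10: a1=7.720, a2=1.800, a3=1.048, a4=0.755, a5=0.484, a0=11.807; τ=−ln(0.1767)/11.807=0.147 → t=1.929; u2·a0=0.9035·11.807=10.668; a1+…+a3=10.568 < 10.668 ≤ a1+…+a4=11.323 → R4 fires; C=4 X=6 S=14
Draw 11: a1=9.264, a2=2.700, a3=1.572, a4=0.604, a5=0.726, a0=14.866; τ=−ln(0.1479)/14.866=0.129 → t=2.058; u2·a0=0.1759·14.866=2.615 ≤ a1=9.264 → R1 fires; C=4 X=5 S=14
Draw 12: a1=7.720, a2=2.250, a3=1.310, a4=0.604, a5=0.605, a0=12.489; τ=−ln(0.6280)/12.489=0.037 → t=2.095; u2·a0=0.8533·12.489=10.657; a1+a2=9.970 < 10.657 ≤ a1+…+a3=11.280 → R3 fires; C=4 X=4 S=15
Draw 13: a1=6.176, a2=1.800, a3=1.048, a4=0.604, a5=0.484, a0=10.112; τ=−ln(0.8277)/10.112=0.019 → t=2.114 > T=2.1: stop.
X first becomes ≤ 2 when it reaches 2 at the event at t=0.316.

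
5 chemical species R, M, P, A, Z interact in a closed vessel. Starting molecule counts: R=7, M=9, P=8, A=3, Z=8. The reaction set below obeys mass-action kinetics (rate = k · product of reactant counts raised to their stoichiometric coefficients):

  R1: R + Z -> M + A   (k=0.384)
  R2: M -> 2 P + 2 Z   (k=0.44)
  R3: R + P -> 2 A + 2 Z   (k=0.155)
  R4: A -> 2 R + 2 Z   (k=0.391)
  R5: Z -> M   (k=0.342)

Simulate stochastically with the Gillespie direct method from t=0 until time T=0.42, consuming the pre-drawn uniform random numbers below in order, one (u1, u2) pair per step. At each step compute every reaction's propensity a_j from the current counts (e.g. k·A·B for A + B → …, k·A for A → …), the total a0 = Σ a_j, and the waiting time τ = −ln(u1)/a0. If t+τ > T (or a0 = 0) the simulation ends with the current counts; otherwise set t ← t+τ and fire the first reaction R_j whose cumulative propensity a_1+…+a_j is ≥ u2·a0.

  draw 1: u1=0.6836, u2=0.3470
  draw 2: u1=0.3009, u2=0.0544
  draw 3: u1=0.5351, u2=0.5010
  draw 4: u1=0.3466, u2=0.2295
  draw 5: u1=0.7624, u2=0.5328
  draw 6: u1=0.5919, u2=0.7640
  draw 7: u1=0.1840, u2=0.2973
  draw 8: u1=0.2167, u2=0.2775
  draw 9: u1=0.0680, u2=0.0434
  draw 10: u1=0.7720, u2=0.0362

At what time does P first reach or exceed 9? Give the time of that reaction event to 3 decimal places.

t=0.000: R=7 M=9 P=8 A=3 Z=8
Draw 1: a1=21.504, a2=3.960, a3=8.680, a4=1.173, a5=2.736, a0=38.053; τ=−ln(0.6836)/38.053=0.010 → t=0.010; u2·a0=0.3470·38.053=13.204 ≤ a1=21.504 → R1 fires; R=6 M=10 P=8 A=4 Z=7
Draw 2: a1=16.128, a2=4.400, a3=7.440, a4=1.564, a5=2.394, a0=31.926; τ=−ln(0.3009)/31.926=0.038 → t=0.048; u2·a0=0.0544·31.926=1.737 ≤ a1=16.128 → R1 fires; R=5 M=11 P=8 A=5 Z=6
Draw 3: a1=11.520, a2=4.840, a3=6.200, a4=1.955, a5=2.052, a0=26.567; τ=−ln(0.5351)/26.567=0.024 → t=0.071; u2·a0=0.5010·26.567=13.310; a1=11.520 < 13.310 ≤ a1+a2=16.360 → R2 fires; R=5 M=10 P=10 A=5 Z=8
Draw 4: a1=15.360, a2=4.400, a3=7.750, a4=1.955, a5=2.736, a0=32.201; τ=−ln(0.3466)/32.201=0.033 → t=0.104; u2·a0=0.2295·32.201=7.390 ≤ a1=15.360 → R1 fires; R=4 M=11 P=10 A=6 Z=7
Draw 5: a1=10.752, a2=4.840, a3=6.200, a4=2.346, a5=2.394, a0=26.532; τ=−ln(0.7624)/26.532=0.010 → t=0.114; u2·a0=0.5328·26.532=14.136; a1=10.752 < 14.136 ≤ a1+a2=15.592 → R2 fires; R=4 M=10 P=12 A=6 Z=9
Draw 6: a1=13.824, a2=4.400, a3=7.440, a4=2.346, a5=3.078, a0=31.088; τ=−ln(0.5919)/31.088=0.017 → t=0.131; u2·a0=0.7640·31.088=23.751; a1+a2=18.224 < 23.751 ≤ a1+…+a3=25.664 → R3 fires; R=3 M=10 P=11 A=8 Z=11
Draw 7: a1=12.672, a2=4.400, a3=5.115, a4=3.128, a5=3.762, a0=29.077; τ=−ln(0.1840)/29.077=0.058 → t=0.189; u2·a0=0.2973·29.077=8.645 ≤ a1=12.672 → R1 fires; R=2 M=11 P=11 A=9 Z=10
Draw 8: a1=7.680, a2=4.840, a3=3.410, a4=3.519, a5=3.420, a0=22.869; τ=−ln(0.2167)/22.869=0.067 → t=0.256; u2·a0=0.2775·22.869=6.346 ≤ a1=7.680 → R1 fires; R=1 M=12 P=11 A=10 Z=9
Draw 9: a1=3.456, a2=5.280, a3=1.705, a4=3.910, a5=3.078, a0=17.429; τ=−ln(0.0680)/17.429=0.154 → t=0.410; u2·a0=0.0434·17.429=0.756 ≤ a1=3.456 → R1 fires; R=0 M=13 P=11 A=11 Z=8
Draw 10: a1=0.000, a2=5.720, a3=0.000, a4=4.301, a5=2.736, a0=12.757; τ=−ln(0.7720)/12.757=0.020 → t=0.431 > T=0.42: stop.
P first becomes ≥ 9 when it reaches 10 at the event at t=0.071.

Threshold first reached at t = 0.071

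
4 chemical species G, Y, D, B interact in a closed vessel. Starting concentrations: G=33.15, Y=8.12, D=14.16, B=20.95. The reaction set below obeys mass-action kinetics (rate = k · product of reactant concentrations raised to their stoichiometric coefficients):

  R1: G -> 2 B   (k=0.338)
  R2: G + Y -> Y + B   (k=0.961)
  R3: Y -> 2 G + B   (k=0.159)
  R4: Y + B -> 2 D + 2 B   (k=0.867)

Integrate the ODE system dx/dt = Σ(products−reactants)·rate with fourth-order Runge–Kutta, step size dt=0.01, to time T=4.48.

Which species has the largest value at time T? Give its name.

Dominant species at T: B

RK4 with dt=0.01: 448 steps to T=4.48. Trajectory (selected grid times):
t=0.00: G=33.15 Y=8.12 D=14.16 B=20.95
t=0.50: G=20.80 Y=0.00 D=30.30 B=45.44
t=1.00: G=17.56 Y=0.00 D=30.30 B=51.91
t=1.49: G=14.88 Y=0.00 D=30.30 B=57.27
t=1.99: G=12.57 Y=0.00 D=30.30 B=61.90
t=2.49: G=10.61 Y=0.00 D=30.30 B=65.81
t=2.99: G=8.96 Y=0.00 D=30.30 B=69.11
t=3.48: G=7.60 Y=0.00 D=30.30 B=71.84
t=3.98: G=6.41 Y=0.00 D=30.30 B=74.21
t=4.48: G=5.42 Y=0.00 D=30.30 B=76.20
At T=4.48: G=5.42 Y=0.00 D=30.30 B=76.20; the largest is B.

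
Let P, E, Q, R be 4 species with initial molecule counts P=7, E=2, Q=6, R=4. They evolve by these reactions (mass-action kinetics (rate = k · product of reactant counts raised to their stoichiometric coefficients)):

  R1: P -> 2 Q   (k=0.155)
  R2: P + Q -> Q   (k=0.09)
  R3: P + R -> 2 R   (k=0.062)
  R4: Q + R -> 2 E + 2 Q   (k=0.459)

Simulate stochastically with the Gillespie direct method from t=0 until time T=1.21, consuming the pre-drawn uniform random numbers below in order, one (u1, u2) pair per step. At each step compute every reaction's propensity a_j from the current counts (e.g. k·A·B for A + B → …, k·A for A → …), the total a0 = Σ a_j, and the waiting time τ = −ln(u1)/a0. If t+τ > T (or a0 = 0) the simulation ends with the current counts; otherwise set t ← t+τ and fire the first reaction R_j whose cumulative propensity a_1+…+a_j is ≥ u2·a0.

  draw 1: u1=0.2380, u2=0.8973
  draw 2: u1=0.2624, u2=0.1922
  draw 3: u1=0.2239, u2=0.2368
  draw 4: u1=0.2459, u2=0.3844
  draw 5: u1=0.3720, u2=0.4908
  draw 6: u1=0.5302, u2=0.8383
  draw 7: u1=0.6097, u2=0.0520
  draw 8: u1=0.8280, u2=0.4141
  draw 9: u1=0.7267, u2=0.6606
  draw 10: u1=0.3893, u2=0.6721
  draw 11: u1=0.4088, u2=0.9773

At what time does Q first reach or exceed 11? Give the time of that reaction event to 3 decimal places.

Threshold first reached at t = 0.599

t=0.000: P=7 E=2 Q=6 R=4
Draw 1: a1=1.085, a2=3.780, a3=1.736, a4=11.016, a0=17.617; τ=−ln(0.2380)/17.617=0.081 → t=0.081; u2·a0=0.8973·17.617=15.808; a1+…+a3=6.601 < 15.808 ≤ a1+…+a4=17.617 → R4 fires; P=7 E=4 Q=7 R=3
Draw 2: a1=1.085, a2=4.410, a3=1.302, a4=9.639, a0=16.436; τ=−ln(0.2624)/16.436=0.081 → t=0.163; u2·a0=0.1922·16.436=3.159; a1=1.085 < 3.159 ≤ a1+a2=5.495 → R2 fires; P=6 E=4 Q=7 R=3
Draw 3: a1=0.930, a2=3.780, a3=1.116, a4=9.639, a0=15.465; τ=−ln(0.2239)/15.465=0.097 → t=0.260; u2·a0=0.2368·15.465=3.662; a1=0.930 < 3.662 ≤ a1+a2=4.710 → R2 fires; P=5 E=4 Q=7 R=3
Draw 4: a1=0.775, a2=3.150, a3=0.930, a4=9.639, a0=14.494; τ=−ln(0.2459)/14.494=0.097 → t=0.356; u2·a0=0.3844·14.494=5.571; a1+…+a3=4.855 < 5.571 ≤ a1+…+a4=14.494 → R4 fires; P=5 E=6 Q=8 R=2
Draw 5: a1=0.775, a2=3.600, a3=0.620, a4=7.344, a0=12.339; τ=−ln(0.3720)/12.339=0.080 → t=0.437; u2·a0=0.4908·12.339=6.056; a1+…+a3=4.995 < 6.056 ≤ a1+…+a4=12.339 → R4 fires; P=5 E=8 Q=9 R=1
Draw 6: a1=0.775, a2=4.050, a3=0.310, a4=4.131, a0=9.266; τ=−ln(0.5302)/9.266=0.068 → t=0.505; u2·a0=0.8383·9.266=7.768; a1+…+a3=5.135 < 7.768 ≤ a1+…+a4=9.266 → R4 fires; P=5 E=10 Q=10 R=0
Draw 7: a1=0.775, a2=4.500, a3=0.000, a4=0.000, a0=5.275; τ=−ln(0.6097)/5.275=0.094 → t=0.599; u2·a0=0.0520·5.275=0.274 ≤ a1=0.775 → R1 fires; P=4 E=10 Q=12 R=0
Draw 8: a1=0.620, a2=4.320, a3=0.000, a4=0.000, a0=4.940; τ=−ln(0.8280)/4.940=0.038 → t=0.637; u2·a0=0.4141·4.940=2.046; a1=0.620 < 2.046 ≤ a1+a2=4.940 → R2 fires; P=3 E=10 Q=12 R=0
Draw 9: a1=0.465, a2=3.240, a3=0.000, a4=0.000, a0=3.705; τ=−ln(0.7267)/3.705=0.086 → t=0.723; u2·a0=0.6606·3.705=2.448; a1=0.465 < 2.448 ≤ a1+a2=3.705 → R2 fires; P=2 E=10 Q=12 R=0
Draw 10: a1=0.310, a2=2.160, a3=0.000, a4=0.000, a0=2.470; τ=−ln(0.3893)/2.470=0.382 → t=1.105; u2·a0=0.6721·2.470=1.660; a1=0.310 < 1.660 ≤ a1+a2=2.470 → R2 fires; P=1 E=10 Q=12 R=0
Draw 11: a1=0.155, a2=1.080, a3=0.000, a4=0.000, a0=1.235; τ=−ln(0.4088)/1.235=0.724 → t=1.829 > T=1.21: stop.
Q first becomes ≥ 11 when it reaches 12 at the event at t=0.599.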